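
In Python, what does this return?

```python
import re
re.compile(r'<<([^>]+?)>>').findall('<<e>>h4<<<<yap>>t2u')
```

['e', '<<yap']

One capturing group, so `findall` returns just the captured substring from each match — 2 in all.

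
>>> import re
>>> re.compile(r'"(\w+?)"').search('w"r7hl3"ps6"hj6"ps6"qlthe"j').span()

(1, 8)

The match spans [1:8] → '"r7hl3"'.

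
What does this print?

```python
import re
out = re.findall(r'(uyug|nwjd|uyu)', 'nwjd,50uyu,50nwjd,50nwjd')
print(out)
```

['nwjd', 'uyu', 'nwjd', 'nwjd']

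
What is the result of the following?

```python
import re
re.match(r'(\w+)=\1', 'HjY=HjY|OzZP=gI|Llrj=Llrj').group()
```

`\1` has to match the exact text group 1 already captured.
`match` is anchored at position 0; if the pattern doesn't fit there, it returns None.
The match spans [0:7] → 'HjY=HjY'.
Captured: group 1 = 'HjY'.

'HjY=HjY'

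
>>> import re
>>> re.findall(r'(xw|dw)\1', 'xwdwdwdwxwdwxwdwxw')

['dw']

After group 1 captures some text, `\1` only succeeds where that same text appears again.
Walking the string: at [2:6] match 'dwdw', group 1 = 'dw'.
`findall` collects group 1 from the one match (1 total).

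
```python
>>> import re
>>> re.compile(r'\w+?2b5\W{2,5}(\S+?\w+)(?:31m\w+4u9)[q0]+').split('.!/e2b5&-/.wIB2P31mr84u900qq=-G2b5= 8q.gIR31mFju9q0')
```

['.!/', 'wIB2P', '=-G2b5= 8q.gIR31mFju9q0']

Pattern: one or more of a word character (lazy), then the literal '2b5', then 2 to 5 of a non-word character; then one or more of a non-whitespace character (lazy), then one or more of a word character (captured); then the literal '31m', then one or more of a word character, then the literal '4u9' (non-capturing group); then one or more of one of [q0].
Matches to split on: at [3:28] → 'e2b5&-/.wIB2P31mr84u900qq'.
`re.split` interleaves the captured-group text with the surrounding fragments.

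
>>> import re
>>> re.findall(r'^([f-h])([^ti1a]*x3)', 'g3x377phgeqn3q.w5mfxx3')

This matches anchored at the start of the string; then a character in [f-h] (captured); then zero or more of any character except [ti1a], then the literal 'x3' (captured).
Walking the string: at [0:22] match 'g3x377phgeqn3q.w5mfxx3', groups = ('g', '3x377phgeqn3q.w5mfxx3').
`findall` packs the 2 group values into a tuple for every match.

[('g', '3x377phgeqn3q.w5mfxx3')]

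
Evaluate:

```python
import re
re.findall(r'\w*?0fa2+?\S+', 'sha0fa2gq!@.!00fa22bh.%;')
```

['sha0fa2gq!@.!00fa22bh.%;']

This matches zero or more of a word character (lazy), then the literal '0fa'; then one or more of the literal '2' (lazy), then one or more of a non-whitespace character.
Walking the string: at [0:24] → 'sha0fa2gq!@.!00fa22bh.%;'.
`findall` yields the raw match text (1 of them) because the pattern has no groups.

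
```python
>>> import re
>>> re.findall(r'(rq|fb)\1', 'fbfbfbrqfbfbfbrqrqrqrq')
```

A backreference is literal: `\1` must see the identical characters the first group matched.
Walking the string: at [0:4] match 'fbfb', group 1 = 'fb'; at [8:12] match 'fbfb', group 1 = 'fb'; at [14:18] match 'rqrq', group 1 = 'rq'; at [18:22] match 'rqrq', group 1 = 'rq'.
With a single group, `findall` returns only what that group captured — 4 items.

['fb', 'fb', 'rq', 'rq']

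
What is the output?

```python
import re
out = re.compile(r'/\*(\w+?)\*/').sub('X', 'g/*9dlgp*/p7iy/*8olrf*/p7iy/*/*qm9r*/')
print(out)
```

`sub` substitutes 'X' at each match site.

gXp7iyXp7iy/*X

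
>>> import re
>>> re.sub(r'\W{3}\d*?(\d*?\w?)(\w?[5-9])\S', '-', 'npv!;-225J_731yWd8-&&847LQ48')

The `?` after the quantifier makes it lazy — it takes as little as possible before letting the rest of the pattern try.
Each match is replaced by '-'.

'npv-_731yWd8-Q48'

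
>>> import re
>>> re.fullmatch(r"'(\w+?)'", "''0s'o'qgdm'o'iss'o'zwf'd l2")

None

`fullmatch` succeeds only if the pattern covers the string from start to end.
Here the pattern can't cover the whole string, so the call returns None.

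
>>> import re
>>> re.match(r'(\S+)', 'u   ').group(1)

The match spans [0:1] → 'u'.
Captured: group 1 = 'u'.

'u'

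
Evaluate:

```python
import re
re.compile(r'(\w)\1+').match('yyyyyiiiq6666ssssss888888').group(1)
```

The match spans [0:5] → 'yyyyy'.
Captured: group 1 = 'y'.

'y'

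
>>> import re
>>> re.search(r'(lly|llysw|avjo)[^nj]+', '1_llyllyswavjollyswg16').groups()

('lly',)

The match spans [2:12] → 'llyllyswav'.
Captured: group 1 = 'lly'.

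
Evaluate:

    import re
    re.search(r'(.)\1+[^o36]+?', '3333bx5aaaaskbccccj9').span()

(0, 5)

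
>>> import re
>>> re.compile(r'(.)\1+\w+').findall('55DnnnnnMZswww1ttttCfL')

The backreference `\1` re-matches whatever the first group consumed, character for character.
Walking the string: at [0:22] match '55DnnnnnMZswww1ttttCfL', group 1 = '5'.
One capturing group, so `findall` returns just the captured substring from the one match — 1 in all.

['5']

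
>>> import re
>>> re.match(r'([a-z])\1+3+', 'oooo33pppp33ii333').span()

A backreference is literal: `\1` must see the identical characters the first group matched.
`re.match` only tries the pattern at the start of the string.
The match spans [0:6] → 'oooo33'.
Captured: group 1 = 'o'.

(0, 6)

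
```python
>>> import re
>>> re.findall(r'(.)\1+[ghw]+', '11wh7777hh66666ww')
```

After group 1 captures some text, `\1` only succeeds where that same text appears again.
`findall` collects group 1 from each match (3 total).

['1', '7', '6']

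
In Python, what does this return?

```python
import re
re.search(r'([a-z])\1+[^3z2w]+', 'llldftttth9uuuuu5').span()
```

(0, 17)

The backreference `\1` re-matches whatever the first group consumed, character for character.
Unlike `match`, `search` isn't anchored — it looks for the pattern anywhere in the string.
The match spans [0:17] → 'llldftttth9uuuuu5'.
Captured: group 1 = 'l'.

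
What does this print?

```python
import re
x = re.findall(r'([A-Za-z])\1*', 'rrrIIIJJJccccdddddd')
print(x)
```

`\1` has to match the exact text group 1 already captured.
With a single group, `findall` returns only what that group captured — 5 items.

['r', 'I', 'J', 'c', 'd']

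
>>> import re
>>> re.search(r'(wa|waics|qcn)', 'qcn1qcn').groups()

The match spans [0:3] → 'qcn'.
Captured: group 1 = 'qcn'.

('qcn',)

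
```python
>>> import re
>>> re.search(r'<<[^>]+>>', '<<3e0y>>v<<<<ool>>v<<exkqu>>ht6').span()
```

(0, 8)

The match spans [0:8] → '<<3e0y>>'.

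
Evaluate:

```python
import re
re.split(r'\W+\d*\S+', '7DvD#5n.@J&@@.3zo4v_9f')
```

Pattern: one or more of a non-word character; then zero or more of a digit, then one or more of a non-whitespace character.
Matches to split on: at [4:22] → '#5n.@J&@@.3zo4v_9f'.
Splitting on the pattern gives 2 pieces.

['7DvD', '']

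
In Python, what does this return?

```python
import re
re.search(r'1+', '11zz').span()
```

(0, 2)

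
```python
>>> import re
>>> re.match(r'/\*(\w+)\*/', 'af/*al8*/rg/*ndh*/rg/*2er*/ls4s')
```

`re.match` won't scan ahead — the pattern has to work from the very first character.
Here position 0 doesn't satisfy it, so the call returns None.

None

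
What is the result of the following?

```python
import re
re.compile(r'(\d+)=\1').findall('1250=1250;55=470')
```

`\1` is not a pattern — it's the concrete string captured by group 1, re-applied verbatim.
One capturing group, so `findall` returns just the captured substring from the one match — 1 in all.

['1250']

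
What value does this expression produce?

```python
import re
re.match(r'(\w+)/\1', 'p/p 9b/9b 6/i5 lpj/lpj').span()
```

The backreference `\1` re-matches whatever the first group consumed, character for character.
`re.match` only tries the pattern at the start of the string.
The match spans [0:3] → 'p/p'.
Captured: group 1 = 'p'.

(0, 3)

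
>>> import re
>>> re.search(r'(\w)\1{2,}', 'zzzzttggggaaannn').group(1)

'z'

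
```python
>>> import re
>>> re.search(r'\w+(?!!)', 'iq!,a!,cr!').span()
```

Because the assertion is negative and zero-width, positions next to the forbidden text are skipped.
`re.search` scans for the first position where the pattern succeeds.
The match spans [0:1] → 'i'.

(0, 1)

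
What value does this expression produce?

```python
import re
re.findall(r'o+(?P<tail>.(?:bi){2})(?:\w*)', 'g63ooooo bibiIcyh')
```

[' bibi']

With a single group, `findall` returns only what that group captured — 1 item.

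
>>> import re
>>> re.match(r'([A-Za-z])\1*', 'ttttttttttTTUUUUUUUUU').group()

'tttttttttt'

With `match`, the pattern is implicitly anchored at the beginning.
The match spans [0:10] → 'tttttttttt'.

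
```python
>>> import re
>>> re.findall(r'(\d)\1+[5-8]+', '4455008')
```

['4', '0']

`\1` has to match the exact text group 1 already captured.
One capturing group, so `findall` returns just the captured substring from each match — 2 in all.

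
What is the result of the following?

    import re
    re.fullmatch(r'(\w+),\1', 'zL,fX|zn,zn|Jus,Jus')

None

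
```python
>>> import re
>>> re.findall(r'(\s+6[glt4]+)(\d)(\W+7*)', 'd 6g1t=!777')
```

[]

Pattern: one or more of whitespace, then a literal '6', then one or more of one of [glt4] (captured); then a digit (captured); then one or more of a non-word character, then zero or more of the literal '7' (captured).
`findall` packs the 3 group values into a tuple for every match.
Nothing in the string satisfies the pattern, so the list is empty.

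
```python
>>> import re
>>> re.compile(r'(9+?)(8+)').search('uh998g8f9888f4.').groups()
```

('99', '8')

The match spans [2:5] → '998'.
Captured: group 1 = '99', group 2 = '8'.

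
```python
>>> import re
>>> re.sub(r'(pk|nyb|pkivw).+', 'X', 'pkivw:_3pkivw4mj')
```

Matches: at [0:16] → 'pkivw:_3pkivw4mj'.
`sub` substitutes 'X' at each match site.

'X'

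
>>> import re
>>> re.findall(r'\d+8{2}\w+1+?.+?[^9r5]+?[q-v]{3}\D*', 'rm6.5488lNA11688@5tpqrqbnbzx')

With no groups in the pattern, `findall` gives back each whole match — 1 here.

['5488lNA11688@5tpqrqbnbzx']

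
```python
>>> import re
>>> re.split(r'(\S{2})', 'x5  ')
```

['', 'x5', '  ']

The pattern matches exactly 2 of a non-whitespace character (captured).
Matches to split on: at [0:2] → 'x5'.
Because the pattern has a capturing group, `split` also inserts each captured text between the pieces.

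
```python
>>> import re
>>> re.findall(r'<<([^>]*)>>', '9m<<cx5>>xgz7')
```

['cx5']

Walking the string: at [2:9] match '<<cx5>>', group 1 = 'cx5'.
One capturing group, so `findall` returns just the captured substring from the one match — 1 in all.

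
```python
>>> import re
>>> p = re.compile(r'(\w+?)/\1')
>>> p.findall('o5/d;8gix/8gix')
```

After group 1 captures some text, `\1` only succeeds where that same text appears again.
Matches: at [5:14] match '8gix/8gix', group 1 = '8gix'.
With a single group, `findall` returns only what that group captured — 1 item.

['8gix']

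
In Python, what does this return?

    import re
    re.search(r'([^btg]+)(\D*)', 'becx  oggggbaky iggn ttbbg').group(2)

'ggggbaky iggn ttbbg'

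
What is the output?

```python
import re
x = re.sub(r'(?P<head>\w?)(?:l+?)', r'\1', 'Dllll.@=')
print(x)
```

The pattern matches optionally a word character (captured as 'head'); then one or more of a literal 'l' (lazy) (non-capturing group).
A `+?`/`*?`/`{m,n}?` starts at its minimum and grows only as far as needed for what follows to match.
Matches: at [0:2] → 'Dl'; at [2:4] → 'll'; at [4:5] → 'l'.
Each match is replaced using the text its own group 1 captured.

Dl.@=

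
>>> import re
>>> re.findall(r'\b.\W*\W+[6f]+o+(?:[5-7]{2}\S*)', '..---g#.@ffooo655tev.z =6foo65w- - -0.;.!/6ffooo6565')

['g#.@ffooo655tev.z', ' =6foo65w-', '0.;.!/6ffooo6565']

Pattern: a word boundary (`\b`, zero-width); then any character, then zero or more of a non-word character; then one or more of a non-word character, then one or more of one of [6f], then one or more of the literal 'o'; then exactly 2 of a character in [5-7], then zero or more of a non-whitespace character (non-capturing group).
Scanning left to right: at [5:22] → 'g#.@ffooo655tev.z'; at [22:32] → ' =6foo65w-'; at [36:52] → '0.;.!/6ffooo6565'.
Since nothing is captured, `findall` lists the 3 matched substrings directly.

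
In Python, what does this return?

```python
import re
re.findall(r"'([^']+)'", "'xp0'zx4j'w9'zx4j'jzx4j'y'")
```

['xp0', 'w9', 'jzx4j']

Scanning left to right: at [0:5] match "'xp0'", group 1 = 'xp0'; at [9:13] match "'w9'", group 1 = 'w9'; at [17:24] match "'jzx4j'", group 1 = 'jzx4j'.
Because there's exactly one group, `findall` drops the full match and keeps group 1 from each hit.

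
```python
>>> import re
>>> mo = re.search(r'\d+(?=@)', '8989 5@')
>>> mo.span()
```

(5, 6)

The lookaround is zero-width — it requires the adjacent text to match without consuming it, so the asserted text isn't part of the match.
Unlike `match`, `search` isn't anchored — it looks for the pattern anywhere in the string.
The match spans [5:6] → '5'.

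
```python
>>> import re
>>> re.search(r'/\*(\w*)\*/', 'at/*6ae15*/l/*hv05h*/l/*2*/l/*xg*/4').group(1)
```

'6ae15'

The match spans [2:11] → '/*6ae15*/'.
Captured: group 1 = '6ae15'.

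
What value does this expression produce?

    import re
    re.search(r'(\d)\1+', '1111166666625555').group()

'11111'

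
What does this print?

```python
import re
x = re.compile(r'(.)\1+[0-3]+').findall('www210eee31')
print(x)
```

['w', 'e']

`\1` is not a pattern — it's the concrete string captured by group 1, re-applied verbatim.
Walking the string: at [0:6] match 'www210', group 1 = 'w'; at [6:11] match 'eee31', group 1 = 'e'.
`findall` collects group 1 from each match (2 total).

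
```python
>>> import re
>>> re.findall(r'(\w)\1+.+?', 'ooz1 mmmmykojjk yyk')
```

['o', 'm', 'j', 'y']

A backreference is literal: `\1` must see the identical characters the first group matched.
`findall` collects group 1 from each match (4 total).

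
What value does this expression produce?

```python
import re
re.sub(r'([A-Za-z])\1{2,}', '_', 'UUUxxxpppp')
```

`\1` has to match the exact text group 1 already captured.
Every occurrence is swapped for '_'.

'___'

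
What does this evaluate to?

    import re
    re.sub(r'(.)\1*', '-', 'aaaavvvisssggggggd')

After group 1 captures some text, `\1` only succeeds where that same text appears again.
Each match is replaced by '-'.

'------'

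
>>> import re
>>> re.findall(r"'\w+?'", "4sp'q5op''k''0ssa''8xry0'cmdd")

["'q5op'", "'k'", "'0ssa'", "'8xry0'"]

With no groups in the pattern, `findall` gives back each whole match — 4 here.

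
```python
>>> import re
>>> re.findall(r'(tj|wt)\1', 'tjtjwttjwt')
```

['tj']

The backreference `\1` re-matches whatever the first group consumed, character for character.
One capturing group, so `findall` returns just the captured substring from the one match — 1 in all.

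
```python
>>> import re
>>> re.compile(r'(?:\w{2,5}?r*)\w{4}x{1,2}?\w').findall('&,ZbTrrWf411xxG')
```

The `?` after the quantifier makes it lazy — it takes as little as possible before letting the rest of the pattern try.
Since nothing is captured, `findall` lists the 1 matched substring directly.

['bTrrWf411xx']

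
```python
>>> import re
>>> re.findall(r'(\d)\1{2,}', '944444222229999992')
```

`\1` is not a pattern — it's the concrete string captured by group 1, re-applied verbatim.
`findall` collects group 1 from each match (3 total).

['4', '2', '9']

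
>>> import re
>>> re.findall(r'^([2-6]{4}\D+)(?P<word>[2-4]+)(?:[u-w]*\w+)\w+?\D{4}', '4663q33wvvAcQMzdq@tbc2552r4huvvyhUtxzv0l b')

[('4663q', '33')]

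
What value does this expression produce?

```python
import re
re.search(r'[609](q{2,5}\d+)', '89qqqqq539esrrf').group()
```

The match spans [1:10] → '9qqqqq539'.

'9qqqqq539'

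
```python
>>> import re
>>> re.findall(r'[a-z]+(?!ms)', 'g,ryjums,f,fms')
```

The negative lookahead/lookbehind blocks any match where the forbidden context is present.
Walking the string: at [0:1] → 'g'; at [2:8] → 'ryjums'; at [9:10] → 'f'; at [11:14] → 'fms'.
`findall` yields the raw match text (4 of them) because the pattern has no groups.

['g', 'ryjums', 'f', 'fms']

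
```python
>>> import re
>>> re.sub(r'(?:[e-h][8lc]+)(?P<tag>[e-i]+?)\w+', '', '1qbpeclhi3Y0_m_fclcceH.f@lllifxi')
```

The pattern matches a character in [e-h], then one or more of one of [8lc] (non-capturing group); then one or more of a character in [e-i] (lazy) (captured as 'tag'); then one or more of a word character.
Matches: at [4:22] → 'eclhi3Y0_m_fclcceH'.
Each match is replaced by ''.

'1qbp.f@lllifxi'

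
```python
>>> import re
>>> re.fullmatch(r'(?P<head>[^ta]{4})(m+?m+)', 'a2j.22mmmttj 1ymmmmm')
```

None

For `fullmatch`, every character of the input must be accounted for by the pattern.
Here the pattern can't cover the whole string, so the call returns None.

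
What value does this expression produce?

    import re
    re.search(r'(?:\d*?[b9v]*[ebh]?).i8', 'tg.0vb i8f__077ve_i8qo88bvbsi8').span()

This matches zero or more of a digit (lazy), then zero or more of one of [b9v], then optionally one of [ebh] (non-capturing group); then any character, then the literal 'i8'.
`re.search` tries every starting position until one works.
The match spans [3:9] → '0vb i8'.

(3, 9)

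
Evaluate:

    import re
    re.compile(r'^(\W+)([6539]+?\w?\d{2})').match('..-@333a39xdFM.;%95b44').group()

'..-@333'

This matches anchored at the start of the string; then one or more of a non-word character (captured); then one or more of one of [6539] (lazy), then optionally a word character, then exactly 2 of a digit (captured).
`re.match` won't scan ahead — the pattern has to work from the very first character.
The match spans [0:7] → '..-@333'.
Captured: group 1 = '..-@', group 2 = '333'.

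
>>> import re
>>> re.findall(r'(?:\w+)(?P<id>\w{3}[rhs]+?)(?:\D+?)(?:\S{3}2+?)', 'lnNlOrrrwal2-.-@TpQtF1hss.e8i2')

['lOrr', '1hss']

Pattern: one or more of a word character (non-capturing group); then exactly 3 of a word character, then one or more of one of [rhs] (lazy) (captured as 'id'); then one or more of a non-digit (lazy) (non-capturing group); then exactly 3 of a non-whitespace character, then one or more of a literal '2' (lazy) (non-capturing group).
Matches: at [0:12] match 'lnNlOrrrwal2', group 1 = 'lOrr'; at [16:30] match 'TpQtF1hss.e8i2', group 1 = '1hss'.
One capturing group, so `findall` returns just the captured substring from each match — 2 in all.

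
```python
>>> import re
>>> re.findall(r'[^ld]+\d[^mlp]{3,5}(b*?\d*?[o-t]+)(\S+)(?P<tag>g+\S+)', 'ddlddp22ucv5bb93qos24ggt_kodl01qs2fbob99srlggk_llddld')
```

3 groups means the one result is a tuple of 3 captured strings — 1 here.

[('o', 'dl01qs2fbob99srlg', 'gk_llddld')]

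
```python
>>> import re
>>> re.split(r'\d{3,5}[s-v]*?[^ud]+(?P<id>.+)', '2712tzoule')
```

['', 'ule', '']

The pattern matches 3 to 5 of a digit, then zero or more of a character in [s-v] (lazy); then one or more of any character except [ud]; then one or more of any character (captured as 'id').
The group in the pattern means `split` returns the separators' captures alongside the pieces.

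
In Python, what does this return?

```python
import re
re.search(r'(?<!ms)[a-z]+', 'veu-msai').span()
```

Because the assertion is negative and zero-width, positions next to the forbidden text are skipped.
The match spans [0:3] → 'veu'.

(0, 3)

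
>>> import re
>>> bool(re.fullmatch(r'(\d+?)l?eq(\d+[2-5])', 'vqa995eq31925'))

False

`fullmatch` succeeds only if the pattern covers the string from start to end.
Here there's no way to consume every character, so the call returns None, and `bool(None)` is False.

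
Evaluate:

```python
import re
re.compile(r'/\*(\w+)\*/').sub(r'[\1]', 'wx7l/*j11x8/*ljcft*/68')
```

Matches: at [11:20] → '/*ljcft*/'.
Each match is replaced using the text its own group 1 captured.

'wx7l/*j11x8[ljcft]68'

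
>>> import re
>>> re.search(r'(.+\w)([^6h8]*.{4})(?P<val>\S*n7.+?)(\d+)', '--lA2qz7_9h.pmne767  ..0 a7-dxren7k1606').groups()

('--lA2qz7_9h.pmne767  ..0 a7', '-dxre', 'n7k', '1606')

The match spans [0:39] → '--lA2qz7_9h.pmne767  ..0 a7-dxren7k1606'.
Captured: group 1 = '--lA2qz7_9h.pmne767  ..0 a7', group 2 = '-dxre', group 3 = 'n7k', group 4 = '1606'.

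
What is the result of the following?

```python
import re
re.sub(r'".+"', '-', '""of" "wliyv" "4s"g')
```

'-g'

Matches: at [0:18] → '""of" "wliyv" "4s"'.
Every occurrence is swapped for '-'.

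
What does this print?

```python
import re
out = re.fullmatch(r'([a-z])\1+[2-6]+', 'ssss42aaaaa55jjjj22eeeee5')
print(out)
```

After group 1 captures some text, `\1` only succeeds where that same text appears again.
`re.fullmatch` is like wrapping the pattern in `^…$` (in single-line mode).
Here the string isn't matched end-to-end, so the call returns None.

None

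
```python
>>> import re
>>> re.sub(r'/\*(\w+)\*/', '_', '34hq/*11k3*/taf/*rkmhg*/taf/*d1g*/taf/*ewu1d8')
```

Matches: at [4:12] → '/*11k3*/'; at [15:24] → '/*rkmhg*/'; at [27:34] → '/*d1g*/'.
Every occurrence is swapped for '_'.

'34hq_taf_taf_taf/*ewu1d8'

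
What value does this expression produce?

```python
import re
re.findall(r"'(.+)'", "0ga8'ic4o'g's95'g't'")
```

Matches: at [4:20] match "'ic4o'g's95'g't'", group 1 = "ic4o'g's95'g't".
With a single group, `findall` returns only what that group captured — 1 item.

["ic4o'g's95'g't"]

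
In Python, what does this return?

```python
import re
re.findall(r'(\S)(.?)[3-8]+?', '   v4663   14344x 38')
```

`findall` packs the 2 group values into a tuple for every match.

[('v', '4'), ('6', ''), ('1', '4'), ('4', ''), ('x', ' ')]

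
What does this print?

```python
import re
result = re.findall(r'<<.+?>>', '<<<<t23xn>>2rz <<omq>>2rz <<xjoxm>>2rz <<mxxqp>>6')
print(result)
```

Because the quantifier is non-greedy, it stops expanding at the earliest point where the rest of the pattern can succeed.
`findall` yields the raw match text (4 of them) because the pattern has no groups.

['<<<<t23xn>>', '<<omq>>', '<<xjoxm>>', '<<mxxqp>>']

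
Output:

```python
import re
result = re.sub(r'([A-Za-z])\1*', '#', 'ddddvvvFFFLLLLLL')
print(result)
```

####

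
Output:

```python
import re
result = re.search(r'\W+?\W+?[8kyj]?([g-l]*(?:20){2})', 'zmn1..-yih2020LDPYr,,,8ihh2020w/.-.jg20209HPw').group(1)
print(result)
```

This matches one or more of a non-word character (lazy), then one or more of a non-word character (lazy); then optionally one of [8kyj]; then zero or more of a character in [g-l], then the literal '20' repeated 2 times (captured).
`re.search` scans for the first position where the pattern succeeds.
The match spans [4:14] → '..-yih2020'.
Captured: group 1 = 'ih2020'.

ih2020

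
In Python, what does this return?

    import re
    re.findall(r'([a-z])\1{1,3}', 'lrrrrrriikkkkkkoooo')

The backreference `\1` re-matches whatever the first group consumed, character for character.
`findall` collects group 1 from each match (6 total).

['r', 'r', 'i', 'k', 'k', 'o']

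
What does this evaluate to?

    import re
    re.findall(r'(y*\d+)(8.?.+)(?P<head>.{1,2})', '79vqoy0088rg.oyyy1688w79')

With 3 capturing groups, `findall` returns a 3-tuple per match.

[('y008', '8rg.oyyy1688w7', '9')]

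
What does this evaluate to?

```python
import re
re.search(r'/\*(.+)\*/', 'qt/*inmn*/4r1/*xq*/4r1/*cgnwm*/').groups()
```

The match spans [2:31] → '/*inmn*/4r1/*xq*/4r1/*cgnwm*/'.
Captured: group 1 = 'inmn*/4r1/*xq*/4r1/*cgnwm'.

('inmn*/4r1/*xq*/4r1/*cgnwm',)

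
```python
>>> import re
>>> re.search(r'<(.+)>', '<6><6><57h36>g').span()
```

(0, 13)

Unlike `match`, `search` isn't anchored — it looks for the pattern anywhere in the string.
The match spans [0:13] → '<6><6><57h36>'.
Captured: group 1 = '6><6><57h36'.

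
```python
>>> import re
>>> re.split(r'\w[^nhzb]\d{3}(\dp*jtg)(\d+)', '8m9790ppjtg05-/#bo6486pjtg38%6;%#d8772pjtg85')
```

['', '0ppjtg', '05', '-/#', '6pjtg', '38', '%6;%#d8772pjtg85']

This matches a word character, then any character except [nhzb], then exactly 3 of a digit; then a digit, then zero or more of a literal 'p', then the literal 'jtg' (captured); then one or more of a digit (captured).
Matches to split on: at [0:13] → '8m9790ppjtg05'; at [16:28] → 'bo6486pjtg38'.
`re.split` interleaves the captured-group text with the surrounding fragments.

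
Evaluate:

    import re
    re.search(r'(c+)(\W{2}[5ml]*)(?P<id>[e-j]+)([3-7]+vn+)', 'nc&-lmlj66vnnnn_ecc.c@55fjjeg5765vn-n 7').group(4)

'66vnnnn'

The pattern matches one or more of a literal 'c' (captured); then exactly 2 of a non-word character, then zero or more of one of [5ml] (captured); then one or more of a character in [e-j] (captured as 'id'); then one or more of a character in [3-7], then the literal 'v', then one or more of the literal 'n' (captured).
`search` walks the string left to right and returns the first match it finds.
The match spans [1:15] → 'c&-lmlj66vnnnn'.
Captured: group 1 = 'c', group 2 = '&-lml', group 3 = 'j', group 4 = '66vnnnn'.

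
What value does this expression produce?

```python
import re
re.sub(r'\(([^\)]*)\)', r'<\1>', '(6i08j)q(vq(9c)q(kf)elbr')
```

'<6i08j>q<vq(9c>q<kf>elbr'

Matches: at [0:7] → '(6i08j)'; at [8:15] → '(vq(9c)'; at [16:20] → '(kf)'.
`\1` in the replacement pulls in group 1's text for each match.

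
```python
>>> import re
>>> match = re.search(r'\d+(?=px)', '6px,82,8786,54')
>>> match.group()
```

'6'

Lookahead/lookbehind check context without consuming it, so the matched span excludes the asserted characters.
The match spans [0:1] → '6'.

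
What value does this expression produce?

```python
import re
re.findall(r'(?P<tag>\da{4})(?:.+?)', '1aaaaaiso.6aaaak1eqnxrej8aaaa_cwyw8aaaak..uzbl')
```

The pattern matches a digit, then exactly 4 of a literal 'a' (captured as 'tag'); then one or more of any character (lazy) (non-capturing group).
`findall` collects group 1 from each match (4 total).

['1aaaa', '6aaaa', '8aaaa', '8aaaa']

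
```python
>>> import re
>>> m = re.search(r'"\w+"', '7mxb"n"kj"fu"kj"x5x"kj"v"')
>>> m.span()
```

The match spans [4:7] → '"n"'.

(4, 7)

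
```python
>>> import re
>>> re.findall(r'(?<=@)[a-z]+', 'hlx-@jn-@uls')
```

['jn', 'uls']

Lookahead/lookbehind check context without consuming it, so the matched span excludes the asserted characters.
Walking the string: at [5:7] → 'jn'; at [9:12] → 'uls'.
With no groups in the pattern, `findall` gives back each whole match — 2 here.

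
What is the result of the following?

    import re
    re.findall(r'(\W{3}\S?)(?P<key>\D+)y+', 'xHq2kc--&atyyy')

[('--&a', 'tyy')]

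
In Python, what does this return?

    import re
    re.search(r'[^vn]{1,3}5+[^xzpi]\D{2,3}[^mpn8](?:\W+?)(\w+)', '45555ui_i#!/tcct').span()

(0, 16)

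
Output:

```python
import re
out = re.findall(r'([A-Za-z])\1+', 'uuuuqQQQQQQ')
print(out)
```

['u', 'Q']

After group 1 captures some text, `\1` only succeeds where that same text appears again.
Matches: at [0:4] match 'uuuu', group 1 = 'u'; at [5:11] match 'QQQQQQ', group 1 = 'Q'.
`findall` collects group 1 from each match (2 total).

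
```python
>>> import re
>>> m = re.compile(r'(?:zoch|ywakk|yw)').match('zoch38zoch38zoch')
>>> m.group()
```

`re.match` won't scan ahead — the pattern has to work from the very first character.
The match spans [0:4] → 'zoch'.

'zoch'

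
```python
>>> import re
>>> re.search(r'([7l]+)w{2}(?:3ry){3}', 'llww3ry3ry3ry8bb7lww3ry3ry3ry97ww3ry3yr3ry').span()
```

(0, 13)

The pattern matches one or more of one of [7l] (captured); then exactly 2 of a literal 'w', then the literal '3ry' repeated 3 times.
The match spans [0:13] → 'llww3ry3ry3ry'.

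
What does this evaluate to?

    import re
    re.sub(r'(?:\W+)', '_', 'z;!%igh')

'z_igh'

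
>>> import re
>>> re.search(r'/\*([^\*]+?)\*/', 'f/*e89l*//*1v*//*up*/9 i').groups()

Unlike `match`, `search` isn't anchored — it looks for the pattern anywhere in the string.
The match spans [1:9] → '/*e89l*/'.
Captured: group 1 = 'e89l'.

('e89l',)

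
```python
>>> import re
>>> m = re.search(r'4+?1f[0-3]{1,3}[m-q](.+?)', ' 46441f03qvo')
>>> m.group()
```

A non-greedy quantifier consumes as few characters as it can — just enough that the remainder of the pattern still matches from where it stops; whatever follows it matches normally.
The match spans [3:11] → '441f03qv'.

'441f03qv'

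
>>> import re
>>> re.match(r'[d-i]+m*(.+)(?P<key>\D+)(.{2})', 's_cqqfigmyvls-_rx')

None

This matches one or more of a character in [d-i]; then zero or more of a literal 'm'; then one or more of any character (captured); then one or more of a non-digit (captured as 'key'); then exactly 2 of any character (captured).
`re.match` won't scan ahead — the pattern has to work from the very first character.
Here the pattern fails at index 0, so the call returns None.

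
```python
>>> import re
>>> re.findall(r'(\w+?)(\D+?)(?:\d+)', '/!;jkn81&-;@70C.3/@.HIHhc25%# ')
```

[('j', 'kn'), ('70', 'C.'), ('H', 'IHhc')]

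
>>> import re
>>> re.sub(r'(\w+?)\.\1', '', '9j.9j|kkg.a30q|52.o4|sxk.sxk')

'|kkg.a30q|52.o4|'

`\1` has to match the exact text group 1 already captured.
Matches: at [0:5] → '9j.9j'; at [21:28] → 'sxk.sxk'.
`sub` substitutes '' at each match site.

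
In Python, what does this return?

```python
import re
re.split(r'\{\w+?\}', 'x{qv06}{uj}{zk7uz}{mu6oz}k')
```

['x', '', '', '', 'k']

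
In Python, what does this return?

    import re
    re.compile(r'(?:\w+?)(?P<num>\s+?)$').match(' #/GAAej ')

None

Pattern: one or more of a word character (lazy) (non-capturing group); then one or more of whitespace (lazy) (captured as 'num'); then anchored at the end.
`re.match` won't scan ahead — the pattern has to work from the very first character.
Here the string doesn't start with a match, so the call returns None.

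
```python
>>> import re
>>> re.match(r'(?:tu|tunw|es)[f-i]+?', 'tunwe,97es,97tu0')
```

None

With `match`, the pattern is implicitly anchored at the beginning.
Here the pattern fails at index 0, so the call returns None.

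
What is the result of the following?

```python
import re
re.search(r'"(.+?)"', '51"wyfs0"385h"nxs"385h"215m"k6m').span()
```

(2, 9)

`search` walks the string left to right and returns the first match it finds.
The match spans [2:9] → '"wyfs0"'.
Captured: group 1 = 'wyfs0'.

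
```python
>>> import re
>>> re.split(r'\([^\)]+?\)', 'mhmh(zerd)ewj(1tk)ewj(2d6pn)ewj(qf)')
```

Matches to split on: at [4:10] → '(zerd)'; at [13:18] → '(1tk)'; at [21:28] → '(2d6pn)'; at [31:35] → '(qf)'.
Each match becomes a cut point; 5 segments remain.

['mhmh', 'ewj', 'ewj', 'ewj', '']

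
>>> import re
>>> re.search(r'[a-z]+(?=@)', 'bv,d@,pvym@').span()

(3, 4)

The lookaround is zero-width — it requires the adjacent text to match without consuming it, so the asserted text isn't part of the match.
`search` walks the string left to right and returns the first match it finds.
The match spans [3:4] → 'd'.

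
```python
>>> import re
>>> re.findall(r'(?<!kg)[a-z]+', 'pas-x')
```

`(?!…)`/`(?<!…)` only lets a position through if the neighbouring text does NOT match; no characters are consumed.
Scanning left to right: at [0:3] → 'pas'; at [4:5] → 'x'.
`findall` yields the raw match text (2 of them) because the pattern has no groups.

['pas', 'x']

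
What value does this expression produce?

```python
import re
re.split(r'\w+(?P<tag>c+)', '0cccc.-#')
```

['', 'c', '.-#']

The pattern matches one or more of a word character; then one or more of a literal 'c' (captured as 'tag').
Because the pattern has a capturing group, `split` also inserts each captured text between the pieces.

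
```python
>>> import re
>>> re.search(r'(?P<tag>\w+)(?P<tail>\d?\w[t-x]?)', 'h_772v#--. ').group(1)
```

'h_772'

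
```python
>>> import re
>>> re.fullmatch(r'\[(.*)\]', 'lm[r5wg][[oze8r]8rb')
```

None

`re.fullmatch` requires the pattern to consume the entire string.
Here the string isn't matched end-to-end, so the call returns None.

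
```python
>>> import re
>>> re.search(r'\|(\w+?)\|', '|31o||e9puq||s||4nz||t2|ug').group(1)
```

'31o'

The match spans [0:5] → '|31o|'.
Captured: group 1 = '31o'.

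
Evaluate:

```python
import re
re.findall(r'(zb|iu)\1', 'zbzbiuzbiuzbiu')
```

`\1` is not a pattern — it's the concrete string captured by group 1, re-applied verbatim.
One capturing group, so `findall` returns just the captured substring from the one match — 1 in all.

['zb']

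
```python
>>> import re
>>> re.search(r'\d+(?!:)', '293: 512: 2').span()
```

(0, 2)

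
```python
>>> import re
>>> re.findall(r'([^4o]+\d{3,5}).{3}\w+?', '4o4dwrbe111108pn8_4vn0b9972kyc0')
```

['dwrbe111108', 'vn0b9972']

Pattern: one or more of any character except [4o], then 3 to 5 of a digit (captured); then exactly 3 of any character, then one or more of a word character (lazy).
The `?` after the quantifier makes it lazy — it takes as little as possible before letting the rest of the pattern try.
Scanning left to right: at [3:18] match 'dwrbe111108pn8_', group 1 = 'dwrbe111108'; at [19:31] match 'vn0b9972kyc0', group 1 = 'vn0b9972'.
One capturing group, so `findall` returns just the captured substring from each match — 2 in all.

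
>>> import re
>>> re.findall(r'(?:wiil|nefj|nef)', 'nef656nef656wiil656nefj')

['nef', 'nef', 'wiil', 'nefj']

Branches in `(...|...)` are attempted left-to-right; the first branch that allows the whole pattern to succeed is taken.
Walking the string: at [0:3] → 'nef'; at [6:9] → 'nef'; at [12:16] → 'wiil'; at [19:23] → 'nefj'.
No capturing groups, so `findall` returns the 4 full match strings.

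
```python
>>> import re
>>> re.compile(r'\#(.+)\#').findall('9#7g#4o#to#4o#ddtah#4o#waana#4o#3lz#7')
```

Walking the string: at [1:36] match '#7g#4o#to#4o#ddtah#4o#waana#4o#3lz#', group 1 = '7g#4o#to#4o#ddtah#4o#waana#4o#3lz'.
`findall` collects group 1 from the one match (1 total).

['7g#4o#to#4o#ddtah#4o#waana#4o#3lz']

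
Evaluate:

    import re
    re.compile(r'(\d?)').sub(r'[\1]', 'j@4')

'[]j[]@[4][]'

Pattern: optionally a digit (captured).
Matches: at [0:0] → ''; at [1:1] → ''; at [2:3] → '4'; at [3:3] → ''.
The replacement refers to a captured group, so each match is rewritten using its own captured text.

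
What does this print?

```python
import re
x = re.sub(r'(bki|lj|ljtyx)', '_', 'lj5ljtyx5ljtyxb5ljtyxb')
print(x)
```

The regex engine tests alternatives in the order written; an earlier branch that matches wins even if a later one would match more.
Matches: at [0:2] → 'lj'; at [3:5] → 'lj'; at [9:11] → 'lj'; at [16:18] → 'lj'.
Every occurrence is swapped for '_'.

_5_tyx5_tyxb5_tyxb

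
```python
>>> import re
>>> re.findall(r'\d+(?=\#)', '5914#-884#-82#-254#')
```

Because the assertion is zero-width, the text it checks is not consumed and won't appear in the result.
Matches: at [0:4] → '5914'; at [6:9] → '884'; at [11:13] → '82'; at [15:18] → '254'.
No capturing groups, so `findall` returns the 4 full match strings.

['5914', '884', '82', '254']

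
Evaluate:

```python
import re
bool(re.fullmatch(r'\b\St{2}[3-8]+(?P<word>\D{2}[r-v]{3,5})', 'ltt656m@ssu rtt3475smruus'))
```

False

The pattern matches a word boundary (`\b`, zero-width); then a non-whitespace character, then exactly 2 of a literal 't', then one or more of a character in [3-8]; then exactly 2 of a non-digit, then 3 to 5 of a character in [r-v] (captured as 'word').
For `fullmatch`, every character of the input must be accounted for by the pattern.
Here the string isn't matched end-to-end, so the call returns None, and `bool(None)` is False.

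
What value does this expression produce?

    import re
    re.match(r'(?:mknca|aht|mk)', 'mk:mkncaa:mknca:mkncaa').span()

(0, 2)

`re.match` only tries the pattern at the start of the string.
The match spans [0:2] → 'mk'.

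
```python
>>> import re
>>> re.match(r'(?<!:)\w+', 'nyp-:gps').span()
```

The negative lookaround is zero-width — it rules out positions where the adjacent text would match, without consuming anything.
`re.match` won't scan ahead — the pattern has to work from the very first character.
The match spans [0:3] → 'nyp'.

(0, 3)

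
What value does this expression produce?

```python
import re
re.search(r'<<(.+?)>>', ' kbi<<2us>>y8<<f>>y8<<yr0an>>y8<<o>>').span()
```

(4, 11)

With the lazy modifier that quantifier settles for the fewest repetitions that let the rest of the pattern succeed (the atoms after it are unaffected and can still be greedy).
`re.search` scans for the first position where the pattern succeeds.
The match spans [4:11] → '<<2us>>'.
Captured: group 1 = '2us'.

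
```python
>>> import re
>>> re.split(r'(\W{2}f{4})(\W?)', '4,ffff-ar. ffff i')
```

['4,ffff-ar', '. ffff', ' ', 'i']

This matches exactly 2 of a non-word character, then exactly 4 of the literal 'f' (captured); then optionally a non-word character (captured).
Matches to split on: at [9:16] → '. ffff '.
Because the pattern has a capturing group, `split` also inserts each captured text between the pieces.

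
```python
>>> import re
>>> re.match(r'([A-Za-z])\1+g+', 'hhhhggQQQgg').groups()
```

The match spans [0:6] → 'hhhhgg'.
Captured: group 1 = 'h'.

('h',)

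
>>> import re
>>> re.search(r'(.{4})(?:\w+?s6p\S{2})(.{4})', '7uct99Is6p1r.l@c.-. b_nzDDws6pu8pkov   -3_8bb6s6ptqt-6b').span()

This matches exactly 4 of any character (captured); then one or more of a word character (lazy), then the literal 's6p', then exactly 2 of a non-whitespace character (non-capturing group); then exactly 4 of any character (captured).
The match spans [0:16] → '7uct99Is6p1r.l@c'.

(0, 16)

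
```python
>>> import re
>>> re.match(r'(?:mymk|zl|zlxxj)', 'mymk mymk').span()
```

(0, 4)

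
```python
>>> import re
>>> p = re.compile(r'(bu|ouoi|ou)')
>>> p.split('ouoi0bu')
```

['', 'ouoi', '0', 'bu', '']

`|` is ordered: at each position the engine commits to the first alternative that works.
Because the pattern has a capturing group, `split` also inserts each captured text between the pieces.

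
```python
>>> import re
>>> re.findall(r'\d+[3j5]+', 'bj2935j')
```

The pattern matches one or more of a digit; then one or more of one of [3j5].
Matches: at [2:7] → '2935j'.
No capturing groups, so `findall` returns the 1 full match string.

['2935j']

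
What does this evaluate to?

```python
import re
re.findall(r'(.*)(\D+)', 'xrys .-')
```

The pattern matches zero or more of any character (captured); then one or more of a non-digit (captured).
With 2 capturing groups, `findall` returns a 2-tuple per match.

[('xrys .', '-')]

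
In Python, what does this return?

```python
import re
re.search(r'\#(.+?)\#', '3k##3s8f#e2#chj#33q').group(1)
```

`re.search` tries every starting position until one works.
The match spans [2:9] → '##3s8f#'.
Captured: group 1 = '#3s8f'.

'#3s8f'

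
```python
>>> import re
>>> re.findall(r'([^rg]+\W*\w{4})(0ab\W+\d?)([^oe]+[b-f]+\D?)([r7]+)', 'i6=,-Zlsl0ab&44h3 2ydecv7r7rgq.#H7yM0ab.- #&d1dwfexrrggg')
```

This matches one or more of any character except [rg], then zero or more of a non-word character, then exactly 4 of a word character (captured); then the literal '0ab', then one or more of a non-word character, then optionally a digit (captured); then one or more of any character except [oe], then one or more of a character in [b-f], then optionally a non-digit (captured); then one or more of one of [r7] (captured).
Matches: at [0:28] match 'i6=,-Zlsl0ab&44h3 2ydecv7r7r', groups = ('i6=,-Zlsl', '0ab&4', '4h3 2ydecv', '7r7r'); at [29:53] match 'q.#H7yM0ab.- #&d1dwfexrr', groups = ('q.#H7yM', '0ab.- #&', 'd1dwfex', 'rr').
`findall` packs the 4 group values into a tuple for every match.

[('i6=,-Zlsl', '0ab&4', '4h3 2ydecv', '7r7r'), ('q.#H7yM', '0ab.- #&', 'd1dwfex', 'rr')]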